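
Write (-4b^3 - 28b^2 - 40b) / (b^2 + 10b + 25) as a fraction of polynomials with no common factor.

(-4b^2 - 8b)/(b + 5)

Repeated division with remainder:
  -4b^3 - 28b^2 - 40b = (-4b + 12)(b^2 + 10b + 25) + (-60b - 300)
  b^2 + 10b + 25 = (-(1/60)b - 1/12)(-60b - 300) + (0)
Last nonzero remainder: -60b - 300. Dividing through by -60 gives the monic gcd b + 5.
Cancel b + 5 from numerator and denominator to get the reduced form.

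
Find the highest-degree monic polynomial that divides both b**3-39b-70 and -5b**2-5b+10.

By polynomial division,
  b**3-39b-70 = (-(1/5)b+1/5)(-5b**2-5b+10) + (-36b-72)
  -5b**2-5b+10 = ((5/36)b-5/36)(-36b-72) + (0)
Last nonzero remainder: -36b-72. Dividing through by -36 gives the monic gcd b+2.

b+2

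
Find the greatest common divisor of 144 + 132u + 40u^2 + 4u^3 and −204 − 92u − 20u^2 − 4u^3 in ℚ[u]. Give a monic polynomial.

3 + u

Euclidean algorithm in ℚ[u]:
  4u^3 + 40u^2 + 132u + 144 = (−1)(−4u^3 − 20u^2 − 92u − 204) + (20u^2 + 40u − 60)
  −4u^3 − 20u^2 − 92u − 204 = (−(1/5)u − 3/5)(20u^2 + 40u − 60) + (−80u − 240)
  20u^2 + 40u − 60 = (−(1/4)u + 1/4)(−80u − 240) + (0)
Last nonzero remainder: −80u − 240. Dividing through by −80 gives the monic gcd u + 3.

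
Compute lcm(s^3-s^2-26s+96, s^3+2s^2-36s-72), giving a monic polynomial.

By polynomial division,
  s^3-s^2-26s+96 = (s^3+2s^2-36s-72) + (-3s^2+10s+168)
  s^3+2s^2-36s-72 = (-(1/3)s-16/9)(-3s^2+10s+168) + ((340/9)s+680/3)
  -3s^2+10s+168 = (-(27/340)s+63/85)((340/9)s+680/3) + (0)
Last nonzero remainder: (340/9)s+680/3. Dividing through by 340/9 gives the monic gcd s+6.
Then lcm(f, g) = f·g / gcd(f, g); expanding and making the result monic gives the answer.

s^5-5s^4-34s^3+212s^2-72s-1152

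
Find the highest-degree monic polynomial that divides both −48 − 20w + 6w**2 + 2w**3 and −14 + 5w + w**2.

1

Apply the Euclidean algorithm:
  2w**3 + 6w**2 − 20w − 48 = (2w − 4)(w**2 + 5w − 14) + (28w − 104)
  w**2 + 5w − 14 = ((1/28)w + 61/196)(28w − 104) + (900/49)
  28w − 104 = ((343/225)w − 1274/225)(900/49) + (0)
The last nonzero remainder is the constant 900/49, so the polynomials are coprime and gcd = 1.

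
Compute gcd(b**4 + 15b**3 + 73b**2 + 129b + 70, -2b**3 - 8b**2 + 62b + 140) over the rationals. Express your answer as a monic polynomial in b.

By polynomial division,
  b**4 + 15b**3 + 73b**2 + 129b + 70 = (-(1/2)b - 11/2)(-2b**3 - 8b**2 + 62b + 140) + (60b**2 + 540b + 840)
  -2b**3 - 8b**2 + 62b + 140 = (-(1/30)b + 1/6)(60b**2 + 540b + 840) + (0)
Last nonzero remainder: 60b**2 + 540b + 840. Dividing through by 60 gives the monic gcd b**2 + 9b + 14.

b**2 + 9b + 14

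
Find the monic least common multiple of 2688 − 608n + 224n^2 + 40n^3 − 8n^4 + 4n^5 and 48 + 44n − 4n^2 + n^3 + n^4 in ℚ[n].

672 + 520n − 96n^2 + 66n^3 + 8n^4 − n^5 + n^6

Euclidean algorithm in ℚ[n]:
  4n^5 − 8n^4 + 40n^3 + 224n^2 − 608n + 2688 = (4n − 12)(n^4 + n^3 − 4n^2 + 44n + 48) + (68n^3 − 272n + 3264)
  n^4 + n^3 − 4n^2 + 44n + 48 = ((1/68)n + 1/68)(68n^3 − 272n + 3264) + (0)
Last nonzero remainder: 68n^3 − 272n + 3264. Dividing through by 68 gives the monic gcd n^3 − 4n + 48.
Then lcm(f, g) = f·g / gcd(f, g); expanding and making the result monic gives the answer.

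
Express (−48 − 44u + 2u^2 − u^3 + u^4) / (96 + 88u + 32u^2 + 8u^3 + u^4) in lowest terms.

Repeated division with remainder:
  u^4 − u^3 + 2u^2 − 44u − 48 = (u^4 + 8u^3 + 32u^2 + 88u + 96) + (−9u^3 − 30u^2 − 132u − 144)
  u^4 + 8u^3 + 32u^2 + 88u + 96 = (−(1/9)u − 14/27)(−9u^3 − 30u^2 − 132u − 144) + ((16/9)u^2 + (32/9)u + 64/3)
  −9u^3 − 30u^2 − 132u − 144 = (−(81/16)u − 27/4)((16/9)u^2 + (32/9)u + 64/3) + (0)
Last nonzero remainder: (16/9)u^2 + (32/9)u + 64/3. Dividing through by 16/9 gives the monic gcd u^2 + 2u + 12.
Cancel u^2 + 2u + 12 from numerator and denominator to get the reduced form.

(−4 − 3u + u^2)/(8 + 6u + u^2)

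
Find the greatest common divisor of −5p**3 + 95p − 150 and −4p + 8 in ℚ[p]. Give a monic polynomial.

Euclidean algorithm in ℚ[p]:
  −5p**3 + 95p − 150 = ((5/4)p**2 + (5/2)p − 75/4)(−4p + 8) + (0)
Last nonzero remainder: −4p + 8. Dividing through by −4 gives the monic gcd p − 2.

p − 2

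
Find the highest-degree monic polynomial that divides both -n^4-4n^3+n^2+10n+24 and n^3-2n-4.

n-2

Apply the Euclidean algorithm:
  -n^4-4n^3+n^2+10n+24 = (-n-4)(n^3-2n-4) + (-n^2-2n+8)
  n^3-2n-4 = (-n+2)(-n^2-2n+8) + (10n-20)
  -n^2-2n+8 = (-(1/10)n-2/5)(10n-20) + (0)
Last nonzero remainder: 10n-20. Dividing through by 10 gives the monic gcd n-2.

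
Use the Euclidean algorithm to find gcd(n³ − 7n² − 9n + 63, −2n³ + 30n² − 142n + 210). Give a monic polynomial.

n² − 10n + 21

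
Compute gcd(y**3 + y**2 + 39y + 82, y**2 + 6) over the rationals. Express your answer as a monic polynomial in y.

Euclidean algorithm in ℚ[y]:
  y**3 + y**2 + 39y + 82 = (y + 1)(y**2 + 6) + (33y + 76)
  y**2 + 6 = ((1/33)y - 76/1089)(33y + 76) + (12310/1089)
  33y + 76 = ((35937/12310)y + 41382/6155)(12310/1089) + (0)
The last nonzero remainder is the constant 12310/1089, so the polynomials are coprime and gcd = 1.

1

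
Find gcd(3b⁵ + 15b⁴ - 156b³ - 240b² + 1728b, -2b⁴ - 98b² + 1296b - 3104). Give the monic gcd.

By polynomial division,
  3b⁵ + 15b⁴ - 156b³ - 240b² + 1728b = (-(3/2)b - 15/2)(-2b⁴ - 98b² + 1296b - 3104) + (-303b³ + 969b² + 6792b - 23280)
  -2b⁴ - 98b² + 1296b - 3104 = ((2/303)b + 646/30603)(-303b³ + 969b² + 6792b - 23280) + (-(1665684/10201)b² + (13325472/10201)b - 26650944/10201)
  -303b³ + 969b² + 6792b - 23280 = ((1030301/555228)b + 51005/5724)(-(1665684/10201)b² + (13325472/10201)b - 26650944/10201) + (0)
Last nonzero remainder: -(1665684/10201)b² + (13325472/10201)b - 26650944/10201. Dividing through by -1665684/10201 gives the monic gcd b² - 8b + 16.

b² - 8b + 16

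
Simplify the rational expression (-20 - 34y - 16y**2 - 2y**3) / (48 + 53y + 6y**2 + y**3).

Euclidean algorithm in ℚ[y]:
  -2y**3 - 16y**2 - 34y - 20 = (-2)(y**3 + 6y**2 + 53y + 48) + (-4y**2 + 72y + 76)
  y**3 + 6y**2 + 53y + 48 = (-(1/4)y - 6)(-4y**2 + 72y + 76) + (504y + 504)
  -4y**2 + 72y + 76 = (-(1/126)y + 19/126)(504y + 504) + (0)
Last nonzero remainder: 504y + 504. Dividing through by 504 gives the monic gcd y + 1.
Cancel y + 1 from numerator and denominator to get the reduced form.

(-20 - 14y - 2y**2)/(48 + 5y + y**2)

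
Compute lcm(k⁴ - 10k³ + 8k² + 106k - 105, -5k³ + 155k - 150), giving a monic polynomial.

k⁵ - 4k⁴ - 52k³ + 154k² + 531k - 630

Euclidean algorithm in ℚ[k]:
  k⁴ - 10k³ + 8k² + 106k - 105 = (-(1/5)k + 2)(-5k³ + 155k - 150) + (39k² - 234k + 195)
  -5k³ + 155k - 150 = (-(5/39)k - 10/13)(39k² - 234k + 195) + (0)
Last nonzero remainder: 39k² - 234k + 195. Dividing through by 39 gives the monic gcd k² - 6k + 5.
Then lcm(f, g) = f·g / gcd(f, g); expanding and making the result monic gives the answer.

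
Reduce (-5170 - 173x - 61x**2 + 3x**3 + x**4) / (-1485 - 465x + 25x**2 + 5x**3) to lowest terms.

Repeated division with remainder:
  x**4 + 3x**3 - 61x**2 - 173x - 5170 = ((1/5)x - 2/5)(5x**3 + 25x**2 - 465x - 1485) + (42x**2 - 62x - 5764)
  5x**3 + 25x**2 - 465x - 1485 = ((5/42)x + 340/441)(42x**2 - 62x - 5764) + ((118625/441)x + 1304875/441)
  42x**2 - 62x - 5764 = ((18522/118625)x - 231084/118625)((118625/441)x + 1304875/441) + (0)
Last nonzero remainder: (118625/441)x + 1304875/441. Dividing through by 118625/441 gives the monic gcd x + 11.
Cancel x + 11 from numerator and denominator to get the reduced form.

(-470 + 27x - 8x**2 + x**3)/(-135 - 30x + 5x**2)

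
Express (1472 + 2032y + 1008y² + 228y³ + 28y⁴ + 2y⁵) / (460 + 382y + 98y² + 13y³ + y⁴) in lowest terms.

By polynomial division,
  2y⁵ + 28y⁴ + 228y³ + 1008y² + 2032y + 1472 = (2y + 2)(y⁴ + 13y³ + 98y² + 382y + 460) + (6y³ + 48y² + 348y + 552)
  y⁴ + 13y³ + 98y² + 382y + 460 = ((1/6)y + 5/6)(6y³ + 48y² + 348y + 552) + (0)
Last nonzero remainder: 6y³ + 48y² + 348y + 552. Dividing through by 6 gives the monic gcd y³ + 8y² + 58y + 92.
Cancel y³ + 8y² + 58y + 92 from numerator and denominator to get the reduced form.

(16 + 12y + 2y²)/(5 + y)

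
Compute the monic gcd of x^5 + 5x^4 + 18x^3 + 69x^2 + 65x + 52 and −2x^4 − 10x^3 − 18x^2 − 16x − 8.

x^2 + x + 1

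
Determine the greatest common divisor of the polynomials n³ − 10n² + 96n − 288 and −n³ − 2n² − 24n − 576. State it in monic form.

Apply the Euclidean algorithm:
  n³ − 10n² + 96n − 288 = (−1)(−n³ − 2n² − 24n − 576) + (−12n² + 72n − 864)
  −n³ − 2n² − 24n − 576 = ((1/12)n + 2/3)(−12n² + 72n − 864) + (0)
Last nonzero remainder: −12n² + 72n − 864. Dividing through by −12 gives the monic gcd n² − 6n + 72.

n² − 6n + 72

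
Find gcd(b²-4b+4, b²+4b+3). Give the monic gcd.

1

Apply the Euclidean algorithm:
  b²-4b+4 = (b²+4b+3) + (-8b+1)
  b²+4b+3 = (-(1/8)b-33/64)(-8b+1) + (225/64)
  -8b+1 = (-(512/225)b+64/225)(225/64) + (0)
The last nonzero remainder is the constant 225/64, so the polynomials are coprime and gcd = 1.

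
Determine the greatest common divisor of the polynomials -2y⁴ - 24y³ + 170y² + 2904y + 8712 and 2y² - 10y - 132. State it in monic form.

y² - 5y - 66

Apply the Euclidean algorithm:
  -2y⁴ - 24y³ + 170y² + 2904y + 8712 = (-y² - 17y - 66)(2y² - 10y - 132) + (0)
Last nonzero remainder: 2y² - 10y - 132. Dividing through by 2 gives the monic gcd y² - 5y - 66.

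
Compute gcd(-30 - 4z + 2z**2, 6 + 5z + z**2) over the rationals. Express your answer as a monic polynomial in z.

Repeated division with remainder:
  2z**2 - 4z - 30 = (2)(z**2 + 5z + 6) + (-14z - 42)
  z**2 + 5z + 6 = (-(1/14)z - 1/7)(-14z - 42) + (0)
Last nonzero remainder: -14z - 42. Dividing through by -14 gives the monic gcd z + 3.

3 + z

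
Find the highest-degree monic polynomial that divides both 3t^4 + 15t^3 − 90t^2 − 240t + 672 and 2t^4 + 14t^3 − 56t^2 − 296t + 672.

Repeated division with remainder:
  3t^4 + 15t^3 − 90t^2 − 240t + 672 = (3/2)(2t^4 + 14t^3 − 56t^2 − 296t + 672) + (−6t^3 − 6t^2 + 204t − 336)
  2t^4 + 14t^3 − 56t^2 − 296t + 672 = (−(1/3)t − 2)(−6t^3 − 6t^2 + 204t − 336) + (0)
Last nonzero remainder: −6t^3 − 6t^2 + 204t − 336. Dividing through by −6 gives the monic gcd t^3 + t^2 − 34t + 56.

t^3 + t^2 − 34t + 56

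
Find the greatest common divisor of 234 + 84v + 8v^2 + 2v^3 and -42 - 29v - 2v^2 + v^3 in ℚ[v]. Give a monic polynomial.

Apply the Euclidean algorithm:
  2v^3 + 8v^2 + 84v + 234 = (2)(v^3 - 2v^2 - 29v - 42) + (12v^2 + 142v + 318)
  v^3 - 2v^2 - 29v - 42 = ((1/12)v - 83/72)(12v^2 + 142v + 318) + ((3895/36)v + 3895/12)
  12v^2 + 142v + 318 = ((432/3895)v + 3816/3895)((3895/36)v + 3895/12) + (0)
Last nonzero remainder: (3895/36)v + 3895/12. Dividing through by 3895/36 gives the monic gcd v + 3.

3 + v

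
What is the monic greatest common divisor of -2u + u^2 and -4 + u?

Euclidean algorithm in ℚ[u]:
  u^2 - 2u = (u + 2)(u - 4) + (8)
  u - 4 = ((1/8)u - 1/2)(8) + (0)
The last nonzero remainder is the constant 8, so the polynomials are coprime and gcd = 1.

1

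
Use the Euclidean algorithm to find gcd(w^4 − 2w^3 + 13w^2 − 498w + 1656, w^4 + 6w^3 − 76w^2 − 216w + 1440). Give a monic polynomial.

Repeated division with remainder:
  w^4 − 2w^3 + 13w^2 − 498w + 1656 = (w^4 + 6w^3 − 76w^2 − 216w + 1440) + (−8w^3 + 89w^2 − 282w + 216)
  w^4 + 6w^3 − 76w^2 − 216w + 1440 = (−(1/8)w − 137/64)(−8w^3 + 89w^2 − 282w + 216) + ((5073/64)w^2 − (25365/32)w + 15219/8)
  −8w^3 + 89w^2 − 282w + 216 = (−(512/5073)w + 192/1691)((5073/64)w^2 − (25365/32)w + 15219/8) + (0)
Last nonzero remainder: (5073/64)w^2 − (25365/32)w + 15219/8. Dividing through by 5073/64 gives the monic gcd w^2 − 10w + 24.

w^2 − 10w + 24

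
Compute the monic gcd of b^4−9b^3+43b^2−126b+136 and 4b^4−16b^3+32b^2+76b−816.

b^3−7b^2+29b−68

By polynomial division,
  b^4−9b^3+43b^2−126b+136 = (1/4)(4b^4−16b^3+32b^2+76b−816) + (−5b^3+35b^2−145b+340)
  4b^4−16b^3+32b^2+76b−816 = (−(4/5)b−12/5)(−5b^3+35b^2−145b+340) + (0)
Last nonzero remainder: −5b^3+35b^2−145b+340. Dividing through by −5 gives the monic gcd b^3−7b^2+29b−68.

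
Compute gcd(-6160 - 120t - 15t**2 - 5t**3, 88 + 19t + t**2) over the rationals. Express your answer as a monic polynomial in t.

Euclidean algorithm in ℚ[t]:
  -5t**3 - 15t**2 - 120t - 6160 = (-5t + 80)(t**2 + 19t + 88) + (-1200t - 13200)
  t**2 + 19t + 88 = (-(1/1200)t - 1/150)(-1200t - 13200) + (0)
Last nonzero remainder: -1200t - 13200. Dividing through by -1200 gives the monic gcd t + 11.

11 + t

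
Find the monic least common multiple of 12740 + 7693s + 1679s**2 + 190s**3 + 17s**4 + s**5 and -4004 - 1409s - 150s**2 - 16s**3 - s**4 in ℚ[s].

Repeated division with remainder:
  s**5 + 17s**4 + 190s**3 + 1679s**2 + 7693s + 12740 = (-s - 1)(-s**4 - 16s**3 - 150s**2 - 1409s - 4004) + (24s**3 + 120s**2 + 2280s + 8736)
  -s**4 - 16s**3 - 150s**2 - 1409s - 4004 = (-(1/24)s - 11/24)(24s**3 + 120s**2 + 2280s + 8736) + (0)
Last nonzero remainder: 24s**3 + 120s**2 + 2280s + 8736. Dividing through by 24 gives the monic gcd s**3 + 5s**2 + 95s + 364.
Then lcm(f, g) = f·g / gcd(f, g); expanding and making the result monic gives the answer.

140140 + 97363s + 26162s**2 + 3769s**3 + 377s**4 + 28s**5 + s**6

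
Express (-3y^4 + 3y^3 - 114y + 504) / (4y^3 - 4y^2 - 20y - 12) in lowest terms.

By polynomial division,
  -3y^4 + 3y^3 - 114y + 504 = (-(3/4)y)(4y^3 - 4y^2 - 20y - 12) + (-15y^2 - 123y + 504)
  4y^3 - 4y^2 - 20y - 12 = (-(4/15)y + 184/75)(-15y^2 - 123y + 504) + ((10404/25)y - 31212/25)
  -15y^2 - 123y + 504 = (-(125/3468)y - 350/867)((10404/25)y - 31212/25) + (0)
Last nonzero remainder: (10404/25)y - 31212/25. Dividing through by 10404/25 gives the monic gcd y - 3.
Cancel y - 3 from numerator and denominator to get the reduced form.

(-3y^3 - 6y^2 - 18y - 168)/(4y^2 + 8y + 4)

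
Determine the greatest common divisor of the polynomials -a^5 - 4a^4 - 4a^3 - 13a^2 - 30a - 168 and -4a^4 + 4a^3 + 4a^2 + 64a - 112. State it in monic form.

a^2 + 3a + 7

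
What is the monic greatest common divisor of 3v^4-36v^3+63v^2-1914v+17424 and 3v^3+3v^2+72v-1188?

By polynomial division,
  3v^4-36v^3+63v^2-1914v+17424 = (v-13)(3v^3+3v^2+72v-1188) + (30v^2+210v+1980)
  3v^3+3v^2+72v-1188 = ((1/10)v-3/5)(30v^2+210v+1980) + (0)
Last nonzero remainder: 30v^2+210v+1980. Dividing through by 30 gives the monic gcd v^2+7v+66.

v^2+7v+66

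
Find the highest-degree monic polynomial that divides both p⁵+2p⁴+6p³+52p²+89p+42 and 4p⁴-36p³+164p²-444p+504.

p²-3p+14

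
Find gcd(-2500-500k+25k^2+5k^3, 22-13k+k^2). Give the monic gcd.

By polynomial division,
  5k^3+25k^2-500k-2500 = (5k+90)(k^2-13k+22) + (560k-4480)
  k^2-13k+22 = ((1/560)k-1/112)(560k-4480) + (-18)
  560k-4480 = (-(280/9)k+2240/9)(-18) + (0)
The last nonzero remainder is the constant -18, so the polynomials are coprime and gcd = 1.

1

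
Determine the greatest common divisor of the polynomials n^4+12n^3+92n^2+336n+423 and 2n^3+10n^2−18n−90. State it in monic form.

Apply the Euclidean algorithm:
  n^4+12n^3+92n^2+336n+423 = ((1/2)n+7/2)(2n^3+10n^2−18n−90) + (66n^2+444n+738)
  2n^3+10n^2−18n−90 = ((1/33)n−19/363)(66n^2+444n+738) + (−(2072/121)n−6216/121)
  66n^2+444n+738 = (−(3993/1036)n−14883/1036)(−(2072/121)n−6216/121) + (0)
Last nonzero remainder: −(2072/121)n−6216/121. Dividing through by −2072/121 gives the monic gcd n+3.

n+3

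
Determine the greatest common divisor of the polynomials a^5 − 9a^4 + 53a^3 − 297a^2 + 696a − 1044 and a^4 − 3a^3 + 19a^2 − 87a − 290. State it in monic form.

a^2 + 29

Euclidean algorithm in ℚ[a]:
  a^5 − 9a^4 + 53a^3 − 297a^2 + 696a − 1044 = (a − 6)(a^4 − 3a^3 + 19a^2 − 87a − 290) + (16a^3 − 96a^2 + 464a − 2784)
  a^4 − 3a^3 + 19a^2 − 87a − 290 = ((1/16)a + 3/16)(16a^3 − 96a^2 + 464a − 2784) + (8a^2 + 232)
  16a^3 − 96a^2 + 464a − 2784 = (2a − 12)(8a^2 + 232) + (0)
Last nonzero remainder: 8a^2 + 232. Dividing through by 8 gives the monic gcd a^2 + 29.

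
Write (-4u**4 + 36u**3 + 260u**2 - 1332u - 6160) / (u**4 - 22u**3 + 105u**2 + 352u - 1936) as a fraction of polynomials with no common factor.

Repeated division with remainder:
  -4u**4 + 36u**3 + 260u**2 - 1332u - 6160 = (-4)(u**4 - 22u**3 + 105u**2 + 352u - 1936) + (-52u**3 + 680u**2 + 76u - 13904)
  u**4 - 22u**3 + 105u**2 + 352u - 1936 = (-(1/52)u + 29/169)(-52u**3 + 680u**2 + 76u - 13904) + (-(1728/169)u**2 + (12096/169)u + 76032/169)
  -52u**3 + 680u**2 + 76u - 13904 = ((2197/432)u - 13351/432)(-(1728/169)u**2 + (12096/169)u + 76032/169) + (0)
Last nonzero remainder: -(1728/169)u**2 + (12096/169)u + 76032/169. Dividing through by -1728/169 gives the monic gcd u**2 - 7u - 44.
Cancel u**2 - 7u - 44 from numerator and denominator to get the reduced form.

(-4u**2 + 8u + 140)/(u**2 - 15u + 44)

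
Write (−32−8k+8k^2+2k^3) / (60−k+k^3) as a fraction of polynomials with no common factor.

(−8+2k^2)/(15−4k+k^2)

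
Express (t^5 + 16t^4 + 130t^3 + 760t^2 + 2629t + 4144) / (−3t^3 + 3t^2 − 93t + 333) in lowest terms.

(−t^3 − 14t^2 − 65t − 112)/(3t − 9)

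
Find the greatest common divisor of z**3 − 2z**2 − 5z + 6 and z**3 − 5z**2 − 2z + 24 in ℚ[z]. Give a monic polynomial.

z**2 − z − 6

Repeated division with remainder:
  z**3 − 2z**2 − 5z + 6 = (z**3 − 5z**2 − 2z + 24) + (3z**2 − 3z − 18)
  z**3 − 5z**2 − 2z + 24 = ((1/3)z − 4/3)(3z**2 − 3z − 18) + (0)
Last nonzero remainder: 3z**2 − 3z − 18. Dividing through by 3 gives the monic gcd z**2 − z − 6.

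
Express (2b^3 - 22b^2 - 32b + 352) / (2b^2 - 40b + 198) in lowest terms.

(b^2 - 16)/(b - 9)

Apply the Euclidean algorithm:
  2b^3 - 22b^2 - 32b + 352 = (b + 9)(2b^2 - 40b + 198) + (130b - 1430)
  2b^2 - 40b + 198 = ((1/65)b - 9/65)(130b - 1430) + (0)
Last nonzero remainder: 130b - 1430. Dividing through by 130 gives the monic gcd b - 11.
Cancel b - 11 from numerator and denominator to get the reduced form.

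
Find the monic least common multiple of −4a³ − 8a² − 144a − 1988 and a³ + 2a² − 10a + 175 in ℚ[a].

By polynomial division,
  −4a³ − 8a² − 144a − 1988 = (−4)(a³ + 2a² − 10a + 175) + (−184a − 1288)
  a³ + 2a² − 10a + 175 = (−(1/184)a² + (5/184)a − 25/184)(−184a − 1288) + (0)
Last nonzero remainder: −184a − 1288. Dividing through by −184 gives the monic gcd a + 7.
Then lcm(f, g) = f·g / gcd(f, g); expanding and making the result monic gives the answer.

a⁵ − 3a⁴ + 51a³ + 367a² − 1585a + 12425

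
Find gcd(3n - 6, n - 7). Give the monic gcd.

By polynomial division,
  3n - 6 = (3)(n - 7) + (15)
  n - 7 = ((1/15)n - 7/15)(15) + (0)
The last nonzero remainder is the constant 15, so the polynomials are coprime and gcd = 1.

1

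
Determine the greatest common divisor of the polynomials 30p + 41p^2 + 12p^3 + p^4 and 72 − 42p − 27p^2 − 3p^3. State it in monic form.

Euclidean algorithm in ℚ[p]:
  p^4 + 12p^3 + 41p^2 + 30p = (−(1/3)p − 1)(−3p^3 − 27p^2 − 42p + 72) + (12p + 72)
  −3p^3 − 27p^2 − 42p + 72 = (−(1/4)p^2 − (3/4)p + 1)(12p + 72) + (0)
Last nonzero remainder: 12p + 72. Dividing through by 12 gives the monic gcd p + 6.

6 + p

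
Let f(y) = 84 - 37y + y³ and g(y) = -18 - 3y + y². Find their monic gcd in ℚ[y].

Repeated division with remainder:
  y³ - 37y + 84 = (y + 3)(y² - 3y - 18) + (-10y + 138)
  y² - 3y - 18 = (-(1/10)y - 27/25)(-10y + 138) + (3276/25)
  -10y + 138 = (-(125/1638)y + 575/546)(3276/25) + (0)
The last nonzero remainder is the constant 3276/25, so the polynomials are coprime and gcd = 1.

1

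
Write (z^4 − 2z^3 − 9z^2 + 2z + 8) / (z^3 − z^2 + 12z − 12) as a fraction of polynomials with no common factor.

Euclidean algorithm in ℚ[z]:
  z^4 − 2z^3 − 9z^2 + 2z + 8 = (z − 1)(z^3 − z^2 + 12z − 12) + (−22z^2 + 26z − 4)
  z^3 − z^2 + 12z − 12 = (−(1/22)z − 1/121)(−22z^2 + 26z − 4) + ((1456/121)z − 1456/121)
  −22z^2 + 26z − 4 = (−(1331/728)z + 121/364)((1456/121)z − 1456/121) + (0)
Last nonzero remainder: (1456/121)z − 1456/121. Dividing through by 1456/121 gives the monic gcd z − 1.
Cancel z − 1 from numerator and denominator to get the reduced form.

(z^3 − z^2 − 10z − 8)/(z^2 + 12)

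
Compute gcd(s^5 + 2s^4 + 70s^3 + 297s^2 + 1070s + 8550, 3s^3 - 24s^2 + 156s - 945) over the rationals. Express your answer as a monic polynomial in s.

Apply the Euclidean algorithm:
  s^5 + 2s^4 + 70s^3 + 297s^2 + 1070s + 8550 = ((1/3)s^2 + (10/3)s + 98/3)(3s^3 - 24s^2 + 156s - 945) + (876s^2 - 876s + 39420)
  3s^3 - 24s^2 + 156s - 945 = ((1/292)s - 7/292)(876s^2 - 876s + 39420) + (0)
Last nonzero remainder: 876s^2 - 876s + 39420. Dividing through by 876 gives the monic gcd s^2 - s + 45.

s^2 - s + 45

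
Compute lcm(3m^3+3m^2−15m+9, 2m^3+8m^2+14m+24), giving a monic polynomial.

Euclidean algorithm in ℚ[m]:
  3m^3+3m^2−15m+9 = (3/2)(2m^3+8m^2+14m+24) + (−9m^2−36m−27)
  2m^3+8m^2+14m+24 = (−(2/9)m)(−9m^2−36m−27) + (8m+24)
  −9m^2−36m−27 = (−(9/8)m−9/8)(8m+24) + (0)
Last nonzero remainder: 8m+24. Dividing through by 8 gives the monic gcd m+3.
Then lcm(f, g) = f·g / gcd(f, g); expanding and making the result monic gives the answer.

m^5+2m^4+2m^2−17m+12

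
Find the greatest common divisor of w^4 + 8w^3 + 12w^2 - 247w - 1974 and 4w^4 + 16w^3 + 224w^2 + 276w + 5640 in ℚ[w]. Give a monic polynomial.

w^2 + 7w + 47

Apply the Euclidean algorithm:
  w^4 + 8w^3 + 12w^2 - 247w - 1974 = (1/4)(4w^4 + 16w^3 + 224w^2 + 276w + 5640) + (4w^3 - 44w^2 - 316w - 3384)
  4w^4 + 16w^3 + 224w^2 + 276w + 5640 = (w + 15)(4w^3 - 44w^2 - 316w - 3384) + (1200w^2 + 8400w + 56400)
  4w^3 - 44w^2 - 316w - 3384 = ((1/300)w - 3/50)(1200w^2 + 8400w + 56400) + (0)
Last nonzero remainder: 1200w^2 + 8400w + 56400. Dividing through by 1200 gives the monic gcd w^2 + 7w + 47.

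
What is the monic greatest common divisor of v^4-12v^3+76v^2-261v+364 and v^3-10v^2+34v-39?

By polynomial division,
  v^4-12v^3+76v^2-261v+364 = (v-2)(v^3-10v^2+34v-39) + (22v^2-154v+286)
  v^3-10v^2+34v-39 = ((1/22)v-3/22)(22v^2-154v+286) + (0)
Last nonzero remainder: 22v^2-154v+286. Dividing through by 22 gives the monic gcd v^2-7v+13.

v^2-7v+13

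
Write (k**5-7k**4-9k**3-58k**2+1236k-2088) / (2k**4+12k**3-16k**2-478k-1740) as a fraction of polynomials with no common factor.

Apply the Euclidean algorithm:
  k**5-7k**4-9k**3-58k**2+1236k-2088 = ((1/2)k-13/2)(2k**4+12k**3-16k**2-478k-1740) + (77k**3+77k**2-1001k-13398)
  2k**4+12k**3-16k**2-478k-1740 = ((2/77)k+10/77)(77k**3+77k**2-1001k-13398) + (0)
Last nonzero remainder: 77k**3+77k**2-1001k-13398. Dividing through by 77 gives the monic gcd k**3+k**2-13k-174.
Cancel k**3+k**2-13k-174 from numerator and denominator to get the reduced form.

(k**2-8k+12)/(2k+10)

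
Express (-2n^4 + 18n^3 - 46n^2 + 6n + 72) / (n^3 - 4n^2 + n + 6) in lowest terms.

Euclidean algorithm in ℚ[n]:
  -2n^4 + 18n^3 - 46n^2 + 6n + 72 = (-2n + 10)(n^3 - 4n^2 + n + 6) + (-4n^2 + 8n + 12)
  n^3 - 4n^2 + n + 6 = (-(1/4)n + 1/2)(-4n^2 + 8n + 12) + (0)
Last nonzero remainder: -4n^2 + 8n + 12. Dividing through by -4 gives the monic gcd n^2 - 2n - 3.
Cancel n^2 - 2n - 3 from numerator and denominator to get the reduced form.

(-2n^2 + 14n - 24)/(n - 2)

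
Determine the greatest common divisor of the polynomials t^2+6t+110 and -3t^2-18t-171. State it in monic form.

Apply the Euclidean algorithm:
  t^2+6t+110 = (-1/3)(-3t^2-18t-171) + (53)
  -3t^2-18t-171 = (-(3/53)t^2-(18/53)t-171/53)(53) + (0)
The last nonzero remainder is the constant 53, so the polynomials are coprime and gcd = 1.

1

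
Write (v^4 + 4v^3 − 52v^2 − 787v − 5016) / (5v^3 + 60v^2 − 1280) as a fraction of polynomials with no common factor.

Euclidean algorithm in ℚ[v]:
  v^4 + 4v^3 − 52v^2 − 787v − 5016 = ((1/5)v − 8/5)(5v^3 + 60v^2 − 1280) + (44v^2 − 531v − 7064)
  5v^3 + 60v^2 − 1280 = ((5/44)v + 5295/1936)(44v^2 − 531v − 7064) + ((4365725/1936)v + 4365725/242)
  44v^2 − 531v − 7064 = ((85184/4365725)v − 1709488/4365725)((4365725/1936)v + 4365725/242) + (0)
Last nonzero remainder: (4365725/1936)v + 4365725/242. Dividing through by 4365725/1936 gives the monic gcd v + 8.
Cancel v + 8 from numerator and denominator to get the reduced form.

(v^3 − 4v^2 − 20v − 627)/(5v^2 + 20v − 160)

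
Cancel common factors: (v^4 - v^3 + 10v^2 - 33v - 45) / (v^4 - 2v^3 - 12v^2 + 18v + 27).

(v^2 + v + 15)/(v^2 - 9)

By polynomial division,
  v^4 - v^3 + 10v^2 - 33v - 45 = (v^4 - 2v^3 - 12v^2 + 18v + 27) + (v^3 + 22v^2 - 51v - 72)
  v^4 - 2v^3 - 12v^2 + 18v + 27 = (v - 24)(v^3 + 22v^2 - 51v - 72) + (567v^2 - 1134v - 1701)
  v^3 + 22v^2 - 51v - 72 = ((1/567)v + 8/189)(567v^2 - 1134v - 1701) + (0)
Last nonzero remainder: 567v^2 - 1134v - 1701. Dividing through by 567 gives the monic gcd v^2 - 2v - 3.
Cancel v^2 - 2v - 3 from numerator and denominator to get the reduced form.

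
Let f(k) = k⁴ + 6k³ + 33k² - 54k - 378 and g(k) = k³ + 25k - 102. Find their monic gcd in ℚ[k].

Repeated division with remainder:
  k⁴ + 6k³ + 33k² - 54k - 378 = (k + 6)(k³ + 25k - 102) + (8k² - 102k + 234)
  k³ + 25k - 102 = ((1/8)k + 51/32)(8k² - 102k + 234) + ((2533/16)k - 7599/16)
  8k² - 102k + 234 = ((128/2533)k - 1248/2533)((2533/16)k - 7599/16) + (0)
Last nonzero remainder: (2533/16)k - 7599/16. Dividing through by 2533/16 gives the monic gcd k - 3.

k - 3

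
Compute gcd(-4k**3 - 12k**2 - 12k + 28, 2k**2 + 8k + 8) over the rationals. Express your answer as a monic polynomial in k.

Repeated division with remainder:
  -4k**3 - 12k**2 - 12k + 28 = (-2k + 2)(2k**2 + 8k + 8) + (-12k + 12)
  2k**2 + 8k + 8 = (-(1/6)k - 5/6)(-12k + 12) + (18)
  -12k + 12 = (-(2/3)k + 2/3)(18) + (0)
The last nonzero remainder is the constant 18, so the polynomials are coprime and gcd = 1.

1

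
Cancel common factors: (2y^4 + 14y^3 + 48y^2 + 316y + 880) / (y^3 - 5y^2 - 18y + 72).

Repeated division with remainder:
  2y^4 + 14y^3 + 48y^2 + 316y + 880 = (2y + 24)(y^3 - 5y^2 - 18y + 72) + (204y^2 + 604y - 848)
  y^3 - 5y^2 - 18y + 72 = ((1/204)y - 203/5202)(204y^2 + 604y - 848) + ((25300/2601)y + 101200/2601)
  204y^2 + 604y - 848 = ((132651/6325)y - 137853/6325)((25300/2601)y + 101200/2601) + (0)
Last nonzero remainder: (25300/2601)y + 101200/2601. Dividing through by 25300/2601 gives the monic gcd y + 4.
Cancel y + 4 from numerator and denominator to get the reduced form.

(2y^3 + 6y^2 + 24y + 220)/(y^2 - 9y + 18)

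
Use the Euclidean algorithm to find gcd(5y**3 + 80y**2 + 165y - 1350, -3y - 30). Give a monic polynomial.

Repeated division with remainder:
  5y**3 + 80y**2 + 165y - 1350 = (-(5/3)y**2 - 10y + 45)(-3y - 30) + (0)
Last nonzero remainder: -3y - 30. Dividing through by -3 gives the monic gcd y + 10.

y + 10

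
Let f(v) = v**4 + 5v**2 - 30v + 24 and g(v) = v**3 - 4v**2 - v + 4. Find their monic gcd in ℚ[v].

Euclidean algorithm in ℚ[v]:
  v**4 + 5v**2 - 30v + 24 = (v + 4)(v**3 - 4v**2 - v + 4) + (22v**2 - 30v + 8)
  v**3 - 4v**2 - v + 4 = ((1/22)v - 29/242)(22v**2 - 30v + 8) + (-(600/121)v + 600/121)
  22v**2 - 30v + 8 = (-(1331/300)v + 121/75)(-(600/121)v + 600/121) + (0)
Last nonzero remainder: -(600/121)v + 600/121. Dividing through by -600/121 gives the monic gcd v - 1.

v - 1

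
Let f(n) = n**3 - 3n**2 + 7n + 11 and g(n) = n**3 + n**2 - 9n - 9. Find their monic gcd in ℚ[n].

n + 1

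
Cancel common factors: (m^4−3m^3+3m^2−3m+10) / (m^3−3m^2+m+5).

Repeated division with remainder:
  m^4−3m^3+3m^2−3m+10 = (m)(m^3−3m^2+m+5) + (2m^2−8m+10)
  m^3−3m^2+m+5 = ((1/2)m+1/2)(2m^2−8m+10) + (0)
Last nonzero remainder: 2m^2−8m+10. Dividing through by 2 gives the monic gcd m^2−4m+5.
Cancel m^2−4m+5 from numerator and denominator to get the reduced form.

(m^2+m+2)/(m+1)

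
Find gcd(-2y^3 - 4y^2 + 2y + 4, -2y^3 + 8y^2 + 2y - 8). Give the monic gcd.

y^2 - 1

Euclidean algorithm in ℚ[y]:
  -2y^3 - 4y^2 + 2y + 4 = (-2y^3 + 8y^2 + 2y - 8) + (-12y^2 + 12)
  -2y^3 + 8y^2 + 2y - 8 = ((1/6)y - 2/3)(-12y^2 + 12) + (0)
Last nonzero remainder: -12y^2 + 12. Dividing through by -12 gives the monic gcd y^2 - 1.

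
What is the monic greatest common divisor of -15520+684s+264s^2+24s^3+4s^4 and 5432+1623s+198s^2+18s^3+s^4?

Apply the Euclidean algorithm:
  4s^4+24s^3+264s^2+684s-15520 = (4)(s^4+18s^3+198s^2+1623s+5432) + (-48s^3-528s^2-5808s-37248)
  s^4+18s^3+198s^2+1623s+5432 = (-(1/48)s-7/48)(-48s^3-528s^2-5808s-37248) + (0)
Last nonzero remainder: -48s^3-528s^2-5808s-37248. Dividing through by -48 gives the monic gcd s^3+11s^2+121s+776.

776+121s+11s^2+s^3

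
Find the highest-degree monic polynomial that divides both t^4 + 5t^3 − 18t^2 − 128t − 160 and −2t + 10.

t − 5

Apply the Euclidean algorithm:
  t^4 + 5t^3 − 18t^2 − 128t − 160 = (−(1/2)t^3 − 5t^2 − 16t − 16)(−2t + 10) + (0)
Last nonzero remainder: −2t + 10. Dividing through by −2 gives the monic gcd t − 5.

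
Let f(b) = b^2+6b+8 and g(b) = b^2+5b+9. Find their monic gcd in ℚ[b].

Euclidean algorithm in ℚ[b]:
  b^2+6b+8 = (b^2+5b+9) + (b−1)
  b^2+5b+9 = (b+6)(b−1) + (15)
  b−1 = ((1/15)b−1/15)(15) + (0)
The last nonzero remainder is the constant 15, so the polynomials are coprime and gcd = 1.

1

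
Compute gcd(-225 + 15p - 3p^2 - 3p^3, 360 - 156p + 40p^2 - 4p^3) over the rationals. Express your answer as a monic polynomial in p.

15 - 4p + p^2

Repeated division with remainder:
  -3p^3 - 3p^2 + 15p - 225 = (3/4)(-4p^3 + 40p^2 - 156p + 360) + (-33p^2 + 132p - 495)
  -4p^3 + 40p^2 - 156p + 360 = ((4/33)p - 8/11)(-33p^2 + 132p - 495) + (0)
Last nonzero remainder: -33p^2 + 132p - 495. Dividing through by -33 gives the monic gcd p^2 - 4p + 15.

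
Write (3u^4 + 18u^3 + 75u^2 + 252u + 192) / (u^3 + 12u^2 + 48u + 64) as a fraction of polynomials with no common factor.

(3u^3 + 6u^2 + 51u + 48)/(u^2 + 8u + 16)

Repeated division with remainder:
  3u^4 + 18u^3 + 75u^2 + 252u + 192 = (3u - 18)(u^3 + 12u^2 + 48u + 64) + (147u^2 + 924u + 1344)
  u^3 + 12u^2 + 48u + 64 = ((1/147)u + 40/1029)(147u^2 + 924u + 1344) + ((144/49)u + 576/49)
  147u^2 + 924u + 1344 = ((2401/48)u + 343/3)((144/49)u + 576/49) + (0)
Last nonzero remainder: (144/49)u + 576/49. Dividing through by 144/49 gives the monic gcd u + 4.
Cancel u + 4 from numerator and denominator to get the reduced form.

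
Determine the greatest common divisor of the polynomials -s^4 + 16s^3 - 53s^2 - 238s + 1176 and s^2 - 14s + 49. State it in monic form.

s^2 - 14s + 49

Euclidean algorithm in ℚ[s]:
  -s^4 + 16s^3 - 53s^2 - 238s + 1176 = (-s^2 + 2s + 24)(s^2 - 14s + 49) + (0)
The last nonzero remainder s^2 - 14s + 49 is already monic.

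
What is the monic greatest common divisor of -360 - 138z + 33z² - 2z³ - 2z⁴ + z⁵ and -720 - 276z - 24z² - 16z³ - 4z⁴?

45 + 6z + z³

Apply the Euclidean algorithm:
  z⁵ - 2z⁴ - 2z³ + 33z² - 138z - 360 = (-(1/4)z + 3/2)(-4z⁴ - 16z³ - 24z² - 276z - 720) + (16z³ + 96z + 720)
  -4z⁴ - 16z³ - 24z² - 276z - 720 = (-(1/4)z - 1)(16z³ + 96z + 720) + (0)
Last nonzero remainder: 16z³ + 96z + 720. Dividing through by 16 gives the monic gcd z³ + 6z + 45.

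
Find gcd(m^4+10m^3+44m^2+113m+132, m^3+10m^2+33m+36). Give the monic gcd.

m^2+7m+12

By polynomial division,
  m^4+10m^3+44m^2+113m+132 = (m)(m^3+10m^2+33m+36) + (11m^2+77m+132)
  m^3+10m^2+33m+36 = ((1/11)m+3/11)(11m^2+77m+132) + (0)
Last nonzero remainder: 11m^2+77m+132. Dividing through by 11 gives the monic gcd m^2+7m+12.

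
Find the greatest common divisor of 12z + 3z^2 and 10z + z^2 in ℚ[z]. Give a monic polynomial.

z

Euclidean algorithm in ℚ[z]:
  3z^2 + 12z = (3)(z^2 + 10z) + (−18z)
  z^2 + 10z = (−(1/18)z − 5/9)(−18z) + (0)
Last nonzero remainder: −18z. Dividing through by −18 gives the monic gcd z.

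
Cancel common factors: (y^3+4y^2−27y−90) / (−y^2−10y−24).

(−y^2+2y+15)/(y+4)

Apply the Euclidean algorithm:
  y^3+4y^2−27y−90 = (−y+6)(−y^2−10y−24) + (9y+54)
  −y^2−10y−24 = (−(1/9)y−4/9)(9y+54) + (0)
Last nonzero remainder: 9y+54. Dividing through by 9 gives the monic gcd y+6.
Cancel y+6 from numerator and denominator to get the reduced form.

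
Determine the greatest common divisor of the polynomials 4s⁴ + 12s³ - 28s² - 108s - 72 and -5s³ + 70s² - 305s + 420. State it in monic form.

Apply the Euclidean algorithm:
  4s⁴ + 12s³ - 28s² - 108s - 72 = (-(4/5)s - 68/5)(-5s³ + 70s² - 305s + 420) + (680s² - 3920s + 5640)
  -5s³ + 70s² - 305s + 420 = (-(1/136)s + 35/578)(680s² - 3920s + 5640) + (-(7560/289)s + 22680/289)
  680s² - 3920s + 5640 = (-(4913/189)s + 13583/189)(-(7560/289)s + 22680/289) + (0)
Last nonzero remainder: -(7560/289)s + 22680/289. Dividing through by -7560/289 gives the monic gcd s - 3.

s - 3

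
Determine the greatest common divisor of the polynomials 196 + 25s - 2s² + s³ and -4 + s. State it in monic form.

Euclidean algorithm in ℚ[s]:
  s³ - 2s² + 25s + 196 = (s² + 2s + 33)(s - 4) + (328)
  s - 4 = ((1/328)s - 1/82)(328) + (0)
The last nonzero remainder is the constant 328, so the polynomials are coprime and gcd = 1.

1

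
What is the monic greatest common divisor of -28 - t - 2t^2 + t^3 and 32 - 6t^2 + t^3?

-4 + t

By polynomial division,
  t^3 - 2t^2 - t - 28 = (t^3 - 6t^2 + 32) + (4t^2 - t - 60)
  t^3 - 6t^2 + 32 = ((1/4)t - 23/16)(4t^2 - t - 60) + ((217/16)t - 217/4)
  4t^2 - t - 60 = ((64/217)t + 240/217)((217/16)t - 217/4) + (0)
Last nonzero remainder: (217/16)t - 217/4. Dividing through by 217/16 gives the monic gcd t - 4.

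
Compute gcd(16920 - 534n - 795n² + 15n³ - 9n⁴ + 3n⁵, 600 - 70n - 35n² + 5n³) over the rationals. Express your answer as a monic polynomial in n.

120 - 14n - 7n² + n³

Euclidean algorithm in ℚ[n]:
  3n⁵ - 9n⁴ + 15n³ - 795n² - 534n + 16920 = ((3/5)n² + (12/5)n + 141/5)(5n³ - 35n² - 70n + 600) + (0)
Last nonzero remainder: 5n³ - 35n² - 70n + 600. Dividing through by 5 gives the monic gcd n³ - 7n² - 14n + 120.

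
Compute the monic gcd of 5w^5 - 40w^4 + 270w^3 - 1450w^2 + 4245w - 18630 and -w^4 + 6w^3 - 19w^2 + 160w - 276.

w^3 - 4w^2 + 11w - 138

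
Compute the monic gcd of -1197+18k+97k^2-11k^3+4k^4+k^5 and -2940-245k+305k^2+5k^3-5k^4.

21+10k+k^2

Apply the Euclidean algorithm:
  k^5+4k^4-11k^3+97k^2+18k-1197 = (-(1/5)k-1)(-5k^4+5k^3+305k^2-245k-2940) + (55k^3+353k^2-815k-4137)
  -5k^4+5k^3+305k^2-245k-2940 = (-(1/11)k+408/605)(55k^3+353k^2-815k-4137) + (-(4324/605)k^2-(8648/121)k-90804/605)
  55k^3+353k^2-815k-4137 = (-(33275/4324)k+119185/4324)(-(4324/605)k^2-(8648/121)k-90804/605) + (0)
Last nonzero remainder: -(4324/605)k^2-(8648/121)k-90804/605. Dividing through by -4324/605 gives the monic gcd k^2+10k+21.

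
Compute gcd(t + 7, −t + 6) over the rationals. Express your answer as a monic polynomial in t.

Repeated division with remainder:
  t + 7 = (−1)(−t + 6) + (13)
  −t + 6 = (−(1/13)t + 6/13)(13) + (0)
The last nonzero remainder is the constant 13, so the polynomials are coprime and gcd = 1.

1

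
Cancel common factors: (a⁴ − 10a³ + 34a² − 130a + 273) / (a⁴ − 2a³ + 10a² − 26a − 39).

(a − 7)/(a + 1)

Repeated division with remainder:
  a⁴ − 10a³ + 34a² − 130a + 273 = (a⁴ − 2a³ + 10a² − 26a − 39) + (−8a³ + 24a² − 104a + 312)
  a⁴ − 2a³ + 10a² − 26a − 39 = (−(1/8)a − 1/8)(−8a³ + 24a² − 104a + 312) + (0)
Last nonzero remainder: −8a³ + 24a² − 104a + 312. Dividing through by −8 gives the monic gcd a³ − 3a² + 13a − 39.
Cancel a³ − 3a² + 13a − 39 from numerator and denominator to get the reduced form.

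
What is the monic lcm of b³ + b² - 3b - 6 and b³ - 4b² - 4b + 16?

b⁵ - b⁴ - 13b³ - 8b² + 36b + 48

Apply the Euclidean algorithm:
  b³ + b² - 3b - 6 = (b³ - 4b² - 4b + 16) + (5b² + b - 22)
  b³ - 4b² - 4b + 16 = ((1/5)b - 21/25)(5b² + b - 22) + ((31/25)b - 62/25)
  5b² + b - 22 = ((125/31)b + 275/31)((31/25)b - 62/25) + (0)
Last nonzero remainder: (31/25)b - 62/25. Dividing through by 31/25 gives the monic gcd b - 2.
Then lcm(f, g) = f·g / gcd(f, g); expanding and making the result monic gives the answer.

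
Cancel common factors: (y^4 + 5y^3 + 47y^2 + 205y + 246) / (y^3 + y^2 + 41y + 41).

By polynomial division,
  y^4 + 5y^3 + 47y^2 + 205y + 246 = (y + 4)(y^3 + y^2 + 41y + 41) + (2y^2 + 82)
  y^3 + y^2 + 41y + 41 = ((1/2)y + 1/2)(2y^2 + 82) + (0)
Last nonzero remainder: 2y^2 + 82. Dividing through by 2 gives the monic gcd y^2 + 41.
Cancel y^2 + 41 from numerator and denominator to get the reduced form.

(y^2 + 5y + 6)/(y + 1)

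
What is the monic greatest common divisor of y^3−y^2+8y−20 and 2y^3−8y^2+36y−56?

By polynomial division,
  y^3−y^2+8y−20 = (1/2)(2y^3−8y^2+36y−56) + (3y^2−10y+8)
  2y^3−8y^2+36y−56 = ((2/3)y−4/9)(3y^2−10y+8) + ((236/9)y−472/9)
  3y^2−10y+8 = ((27/236)y−9/59)((236/9)y−472/9) + (0)
Last nonzero remainder: (236/9)y−472/9. Dividing through by 236/9 gives the monic gcd y−2.

y−2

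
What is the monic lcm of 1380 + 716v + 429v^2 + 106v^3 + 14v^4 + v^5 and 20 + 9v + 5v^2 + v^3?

5520 + 4244v + 2432v^2 + 853v^3 + 162v^4 + 18v^5 + v^6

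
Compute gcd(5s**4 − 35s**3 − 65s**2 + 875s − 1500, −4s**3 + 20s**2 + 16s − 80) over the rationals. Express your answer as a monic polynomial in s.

s − 5

Euclidean algorithm in ℚ[s]:
  5s**4 − 35s**3 − 65s**2 + 875s − 1500 = (−(5/4)s + 5/2)(−4s**3 + 20s**2 + 16s − 80) + (−95s**2 + 735s − 1300)
  −4s**3 + 20s**2 + 16s − 80 = ((4/95)s + 208/1805)(−95s**2 + 735s − 1300) + (−(5040/361)s + 25200/361)
  −95s**2 + 735s − 1300 = ((6859/1008)s − 4693/252)(−(5040/361)s + 25200/361) + (0)
Last nonzero remainder: −(5040/361)s + 25200/361. Dividing through by −5040/361 gives the monic gcd s − 5.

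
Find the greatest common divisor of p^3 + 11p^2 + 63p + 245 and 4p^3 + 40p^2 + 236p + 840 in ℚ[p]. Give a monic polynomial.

p^2 + 4p + 35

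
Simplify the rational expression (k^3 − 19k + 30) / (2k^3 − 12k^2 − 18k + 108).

Apply the Euclidean algorithm:
  k^3 − 19k + 30 = (1/2)(2k^3 − 12k^2 − 18k + 108) + (6k^2 − 10k − 24)
  2k^3 − 12k^2 − 18k + 108 = ((1/3)k − 13/9)(6k^2 − 10k − 24) + (−(220/9)k + 220/3)
  6k^2 − 10k − 24 = (−(27/110)k − 18/55)(−(220/9)k + 220/3) + (0)
Last nonzero remainder: −(220/9)k + 220/3. Dividing through by −220/9 gives the monic gcd k − 3.
Cancel k − 3 from numerator and denominator to get the reduced form.

(k^2 + 3k − 10)/(2k^2 − 6k − 36)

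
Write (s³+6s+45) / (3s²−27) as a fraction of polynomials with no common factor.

Euclidean algorithm in ℚ[s]:
  s³+6s+45 = ((1/3)s)(3s²−27) + (15s+45)
  3s²−27 = ((1/5)s−3/5)(15s+45) + (0)
Last nonzero remainder: 15s+45. Dividing through by 15 gives the monic gcd s+3.
Cancel s+3 from numerator and denominator to get the reduced form.

(s²−3s+15)/(3s−9)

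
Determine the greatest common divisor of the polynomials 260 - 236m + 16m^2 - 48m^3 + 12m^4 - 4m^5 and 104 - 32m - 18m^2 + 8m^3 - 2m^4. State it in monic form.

By polynomial division,
  -4m^5 + 12m^4 - 48m^3 + 16m^2 - 236m + 260 = (2m + 2)(-2m^4 + 8m^3 - 18m^2 - 32m + 104) + (-28m^3 + 116m^2 - 380m + 52)
  -2m^4 + 8m^3 - 18m^2 - 32m + 104 = ((1/14)m + 1/98)(-28m^3 + 116m^2 - 380m + 52) + ((390/49)m^2 - (1560/49)m + 5070/49)
  -28m^3 + 116m^2 - 380m + 52 = (-(686/195)m + 98/195)((390/49)m^2 - (1560/49)m + 5070/49) + (0)
Last nonzero remainder: (390/49)m^2 - (1560/49)m + 5070/49. Dividing through by 390/49 gives the monic gcd m^2 - 4m + 13.

13 - 4m + m^2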